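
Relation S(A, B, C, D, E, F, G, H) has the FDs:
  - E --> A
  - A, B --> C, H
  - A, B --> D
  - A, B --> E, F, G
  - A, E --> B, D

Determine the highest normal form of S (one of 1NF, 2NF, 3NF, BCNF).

Candidate keys: {A, B}, {E}. Prime attributes: {A, B, E}.
The left-hand side of every FD is a superkey, so BCNF is satisfied.

BCNF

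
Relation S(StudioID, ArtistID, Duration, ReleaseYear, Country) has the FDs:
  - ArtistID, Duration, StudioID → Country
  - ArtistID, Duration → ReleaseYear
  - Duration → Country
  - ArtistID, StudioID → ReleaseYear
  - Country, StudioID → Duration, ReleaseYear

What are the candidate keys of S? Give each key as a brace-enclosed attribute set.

No FD produces {ArtistID, StudioID}, so they must be in every candidate key.
{ArtistID, Country, StudioID} is a candidate key since {ArtistID, Country, StudioID}⁺ = {ArtistID, Country, Duration, ReleaseYear, StudioID} covers every attribute.
{ArtistID, Duration, StudioID} is a candidate key since {ArtistID, Duration, StudioID}⁺ = {ArtistID, Country, Duration, ReleaseYear, StudioID} covers every attribute.
No proper subset of any of these is a key, and no other minimal superkey exists.

{ArtistID, Country, StudioID}, {ArtistID, Duration, StudioID}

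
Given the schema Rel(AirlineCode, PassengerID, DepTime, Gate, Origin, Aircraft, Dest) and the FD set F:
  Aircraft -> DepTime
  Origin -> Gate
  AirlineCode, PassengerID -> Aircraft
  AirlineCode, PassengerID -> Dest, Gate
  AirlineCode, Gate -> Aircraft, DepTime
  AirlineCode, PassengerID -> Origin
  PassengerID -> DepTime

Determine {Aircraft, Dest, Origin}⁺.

Start with {Aircraft, Dest, Origin}.
Aircraft -> DepTime applies; add {DepTime} → now {Aircraft, DepTime, Dest, Origin}.
Origin -> Gate applies; add {Gate} → now {Aircraft, DepTime, Dest, Gate, Origin}.
No further FD applies.

{Aircraft, DepTime, Dest, Gate, Origin}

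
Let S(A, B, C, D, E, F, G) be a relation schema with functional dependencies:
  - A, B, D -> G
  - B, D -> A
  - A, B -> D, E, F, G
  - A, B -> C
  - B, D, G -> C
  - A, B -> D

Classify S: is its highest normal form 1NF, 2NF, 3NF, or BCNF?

Candidate keys: {A, B}, {B, D}. Prime attributes: {A, B, D}.
Every FD has a superkey on the left, so the relation is in BCNF.

BCNF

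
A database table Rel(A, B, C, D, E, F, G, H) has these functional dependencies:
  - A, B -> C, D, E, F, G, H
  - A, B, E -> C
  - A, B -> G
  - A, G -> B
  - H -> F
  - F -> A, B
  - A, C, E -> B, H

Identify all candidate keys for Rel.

{A, B}, {A, C, E}, {A, G}, {F}, {H}

{F}⁺ = {A, B, C, D, E, F, G, H} — all of the relation — so {F} is a candidate key.
{H}⁺ = {A, B, C, D, E, F, G, H} — all of the relation — so {H} is a candidate key.
{A, B}⁺ = {A, B, C, D, E, F, G, H} — all of the relation — so {A, B} is a candidate key.
{A, G}⁺ = {A, B, C, D, E, F, G, H} — all of the relation — so {A, G} is a candidate key.
{A, C, E}⁺ = {A, B, C, D, E, F, G, H} — all of the relation — so {A, C, E} is a candidate key.
No proper subset of any of these is a key, and no other minimal superkey exists.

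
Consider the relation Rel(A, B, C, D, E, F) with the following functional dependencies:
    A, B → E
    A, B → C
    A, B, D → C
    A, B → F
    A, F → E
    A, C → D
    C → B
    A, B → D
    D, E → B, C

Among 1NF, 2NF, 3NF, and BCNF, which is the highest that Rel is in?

Candidate keys: {A, B}, {A, C}, {A, D, E}, {A, D, F}. Prime attributes: {A, B, C, D, E, F}.
For A, F → E we have {A, F}⁺ = {A, E, F}; {A, F} is not a superkey, so BCNF fails.
But every attribute on its right side ({E}) is prime, and the same holds for every other non-superkey FD, so 3NF still holds.

3NF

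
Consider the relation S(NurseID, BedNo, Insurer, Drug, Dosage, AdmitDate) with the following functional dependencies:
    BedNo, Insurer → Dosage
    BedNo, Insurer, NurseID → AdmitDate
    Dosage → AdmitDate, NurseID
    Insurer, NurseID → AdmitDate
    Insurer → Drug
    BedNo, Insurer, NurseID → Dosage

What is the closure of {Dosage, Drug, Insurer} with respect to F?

{AdmitDate, Dosage, Drug, Insurer, NurseID}

Start with {Dosage, Drug, Insurer}.
Dosage → AdmitDate, NurseID applies; add {AdmitDate, NurseID} → now {AdmitDate, Dosage, Drug, Insurer, NurseID}.
No further FD applies.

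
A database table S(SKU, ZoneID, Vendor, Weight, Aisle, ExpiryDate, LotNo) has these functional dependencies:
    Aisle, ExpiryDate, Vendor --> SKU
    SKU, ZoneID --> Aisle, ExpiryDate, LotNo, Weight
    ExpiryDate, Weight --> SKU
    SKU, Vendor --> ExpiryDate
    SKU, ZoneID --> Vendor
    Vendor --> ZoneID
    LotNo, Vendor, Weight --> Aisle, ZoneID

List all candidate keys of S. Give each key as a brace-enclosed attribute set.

{Aisle, ExpiryDate, Vendor}, {ExpiryDate, Vendor, Weight}, {ExpiryDate, Weight, ZoneID}, {SKU, Vendor}, {SKU, ZoneID}

{SKU, Vendor}⁺ = {Aisle, ExpiryDate, LotNo, SKU, Vendor, Weight, ZoneID} — all of the relation — so {SKU, Vendor} is a candidate key.
{SKU, ZoneID}⁺ = {Aisle, ExpiryDate, LotNo, SKU, Vendor, Weight, ZoneID} — all of the relation — so {SKU, ZoneID} is a candidate key.
{Aisle, ExpiryDate, Vendor}⁺ = {Aisle, ExpiryDate, LotNo, SKU, Vendor, Weight, ZoneID} — all of the relation — so {Aisle, ExpiryDate, Vendor} is a candidate key.
{ExpiryDate, Vendor, Weight}⁺ = {Aisle, ExpiryDate, LotNo, SKU, Vendor, Weight, ZoneID} — all of the relation — so {ExpiryDate, Vendor, Weight} is a candidate key.
{ExpiryDate, Weight, ZoneID}⁺ = {Aisle, ExpiryDate, LotNo, SKU, Vendor, Weight, ZoneID} — all of the relation — so {ExpiryDate, Weight, ZoneID} is a candidate key.
Any other superkey properly contains one of these, so there are no further candidate keys.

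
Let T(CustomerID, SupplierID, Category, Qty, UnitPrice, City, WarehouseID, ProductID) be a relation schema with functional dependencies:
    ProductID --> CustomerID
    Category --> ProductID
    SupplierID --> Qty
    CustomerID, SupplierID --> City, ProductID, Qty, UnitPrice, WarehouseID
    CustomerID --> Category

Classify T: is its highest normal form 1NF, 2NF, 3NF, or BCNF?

1NF

Candidate keys: {Category, SupplierID}, {CustomerID, SupplierID}, {ProductID, SupplierID}. Prime attributes: {Category, CustomerID, ProductID, SupplierID}.
ProductID --> CustomerID breaks BCNF: {ProductID}⁺ = {Category, CustomerID, ProductID}, so {ProductID} is not a superkey.
SupplierID --> Qty determines the non-prime attribute {Qty} from a non-superkey — 3NF is violated.
Since {SupplierID} ⊂ {Category, SupplierID} and {SupplierID}⁺ ⊇ {Qty} with {Qty} non-prime, there is a partial dependency; 2NF fails.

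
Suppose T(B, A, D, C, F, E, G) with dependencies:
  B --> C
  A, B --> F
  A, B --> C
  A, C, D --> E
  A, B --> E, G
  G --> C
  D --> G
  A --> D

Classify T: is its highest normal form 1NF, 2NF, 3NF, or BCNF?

1NF

Candidate key: {A, B}. Prime attributes: {A, B}.
B --> C breaks BCNF: {B}⁺ = {B, C}, so {B} is not a superkey.
B --> C has non-prime {C} on the right and a non-superkey on the left, so 3NF fails.
The proper key subset {A} of {A, B} determines non-prime {C, D, E, G}, so the relation is not even in 2NF.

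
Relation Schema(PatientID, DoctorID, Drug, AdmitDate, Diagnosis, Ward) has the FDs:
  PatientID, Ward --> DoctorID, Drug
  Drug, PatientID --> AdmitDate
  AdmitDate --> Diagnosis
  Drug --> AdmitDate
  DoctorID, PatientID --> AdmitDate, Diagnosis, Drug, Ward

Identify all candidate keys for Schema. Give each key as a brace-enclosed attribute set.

{DoctorID, PatientID}, {PatientID, Ward}

{PatientID} never appears on the right of any FD, so every key must include it.
{DoctorID, PatientID}⁺ = {AdmitDate, Diagnosis, DoctorID, Drug, PatientID, Ward} — all of the relation — so {DoctorID, PatientID} is a candidate key.
{PatientID, Ward}⁺ = {AdmitDate, Diagnosis, DoctorID, Drug, PatientID, Ward} — all of the relation — so {PatientID, Ward} is a candidate key.
Any other superkey properly contains one of these, so there are no further candidate keys.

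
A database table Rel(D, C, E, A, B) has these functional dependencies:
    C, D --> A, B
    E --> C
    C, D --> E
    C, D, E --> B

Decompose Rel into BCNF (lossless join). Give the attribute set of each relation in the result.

{A, B, D, E}; {C, E}

Candidate keys of the original relation: {C, D}, {D, E}.
Within {A, B, C, D, E}: {E}⁺ ∩ {A, B, C, D, E} = {C, E}, not the whole set, so E --> C violates BCNF; decompose into {C, E} and {A, B, D, E}.
{C, E} has no BCNF violation.
{A, B, D, E} has no BCNF violation.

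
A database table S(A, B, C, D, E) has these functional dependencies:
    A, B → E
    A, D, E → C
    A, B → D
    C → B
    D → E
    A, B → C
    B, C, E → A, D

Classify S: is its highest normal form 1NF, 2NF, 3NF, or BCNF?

3NF

Candidate keys: {A, B}, {A, C}, {A, D}, {C, D}, {C, E}. Prime attributes: {A, B, C, D, E}.
C → B: {C}⁺ = {B, C}, which is not all of the attributes, so the left side is not a superkey — BCNF is violated.
Since {B} ⊆ prime attributes and every other non-superkey FD also has a prime right side, the schema is in 3NF.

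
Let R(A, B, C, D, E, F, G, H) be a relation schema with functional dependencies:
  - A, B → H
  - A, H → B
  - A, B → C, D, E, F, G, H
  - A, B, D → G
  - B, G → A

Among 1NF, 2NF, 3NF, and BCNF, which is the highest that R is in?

BCNF

Candidate keys: {A, B}, {A, H}, {B, G}. Prime attributes: {A, B, G, H}.
Each dependency's left side is a superkey — BCNF holds.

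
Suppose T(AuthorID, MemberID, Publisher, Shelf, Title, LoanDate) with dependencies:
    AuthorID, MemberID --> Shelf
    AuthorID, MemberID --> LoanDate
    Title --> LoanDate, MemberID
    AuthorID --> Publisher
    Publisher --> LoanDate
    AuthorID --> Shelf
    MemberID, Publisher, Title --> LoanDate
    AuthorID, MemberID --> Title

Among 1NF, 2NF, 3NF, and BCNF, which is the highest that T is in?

Candidate keys: {AuthorID, MemberID}, {AuthorID, Title}. Prime attributes: {AuthorID, MemberID, Title}.
Title --> LoanDate, MemberID: {Title}⁺ = {LoanDate, MemberID, Title}, which is not all of the attributes, so the left side is not a superkey — BCNF is violated.
Because {LoanDate} is non-prime and the left side of Title --> LoanDate, MemberID is not a superkey, the relation is not in 3NF.
Since {AuthorID} ⊂ {AuthorID, MemberID} and {AuthorID}⁺ ⊇ {LoanDate, Publisher, Shelf} with {LoanDate, Publisher, Shelf} non-prime, there is a partial dependency; 2NF fails.

1NF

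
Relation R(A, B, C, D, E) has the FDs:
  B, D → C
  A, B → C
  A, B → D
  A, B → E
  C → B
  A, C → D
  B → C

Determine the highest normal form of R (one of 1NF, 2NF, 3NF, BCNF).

Candidate keys: {A, B}, {A, C}. Prime attributes: {A, B, C}.
B, D → C: {B, D}⁺ = {B, C, D}, which is not all of the attributes, so the left side is not a superkey — BCNF is violated.
Since {C} ⊆ prime attributes and every other non-superkey FD also has a prime right side, the schema is in 3NF.

3NF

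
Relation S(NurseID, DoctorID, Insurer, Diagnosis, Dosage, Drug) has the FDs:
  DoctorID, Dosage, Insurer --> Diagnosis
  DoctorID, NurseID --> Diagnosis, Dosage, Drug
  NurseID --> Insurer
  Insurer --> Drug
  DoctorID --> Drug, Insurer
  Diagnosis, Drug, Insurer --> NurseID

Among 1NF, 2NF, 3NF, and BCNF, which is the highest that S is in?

1NF

Candidate keys: {Diagnosis, DoctorID}, {DoctorID, Dosage}, {DoctorID, NurseID}. Prime attributes: {Diagnosis, DoctorID, Dosage, NurseID}.
NurseID --> Insurer breaks BCNF: {NurseID}⁺ = {Drug, Insurer, NurseID}, so {NurseID} is not a superkey.
NurseID --> Insurer determines the non-prime attribute {Insurer} from a non-superkey — 3NF is violated.
{DoctorID} is a proper subset of the key {Diagnosis, DoctorID}, and {DoctorID}⁺ contains the non-prime attributes {Drug, Insurer} — a partial dependency, so 2NF is violated.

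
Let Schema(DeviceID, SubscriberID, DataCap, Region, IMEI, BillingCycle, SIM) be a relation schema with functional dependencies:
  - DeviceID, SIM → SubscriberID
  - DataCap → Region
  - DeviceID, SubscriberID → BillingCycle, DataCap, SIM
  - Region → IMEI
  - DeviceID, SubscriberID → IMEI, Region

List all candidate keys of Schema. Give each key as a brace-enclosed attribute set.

Attributes never on any right-hand side: {DeviceID} — every candidate key must contain it.
Closure of {DeviceID, SIM} is {BillingCycle, DataCap, DeviceID, IMEI, Region, SIM, SubscriberID}, the whole schema; {DeviceID, SIM} is a candidate key.
Closure of {DeviceID, SubscriberID} is {BillingCycle, DataCap, DeviceID, IMEI, Region, SIM, SubscriberID}, the whole schema; {DeviceID, SubscriberID} is a candidate key.
These are minimal and exhaustive — every other superkey contains one of them.

{DeviceID, SIM}, {DeviceID, SubscriberID}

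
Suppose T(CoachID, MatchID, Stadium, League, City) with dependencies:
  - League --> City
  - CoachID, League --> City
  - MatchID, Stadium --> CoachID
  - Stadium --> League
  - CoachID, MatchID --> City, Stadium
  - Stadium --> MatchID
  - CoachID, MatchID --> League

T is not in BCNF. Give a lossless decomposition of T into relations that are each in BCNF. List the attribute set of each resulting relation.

{City, League}; {CoachID, League, MatchID, Stadium}

Candidate keys of the original relation: {CoachID, MatchID}, {Stadium}.
Within {City, CoachID, League, MatchID, Stadium}: {League}⁺ ∩ {City, CoachID, League, MatchID, Stadium} = {City, League}, not the whole set, so League --> City violates BCNF; decompose into {City, League} and {CoachID, League, MatchID, Stadium}.
{City, League}: every determinant is a superkey — BCNF.
{CoachID, League, MatchID, Stadium}: every determinant is a superkey — BCNF.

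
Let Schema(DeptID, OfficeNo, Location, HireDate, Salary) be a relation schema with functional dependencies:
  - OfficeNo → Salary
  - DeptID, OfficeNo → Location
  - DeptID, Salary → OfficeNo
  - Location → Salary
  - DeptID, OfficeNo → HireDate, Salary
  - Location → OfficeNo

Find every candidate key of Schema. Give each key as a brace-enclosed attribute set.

No FD produces {DeptID}, so it must be in every candidate key.
{DeptID, Location}⁺ = {DeptID, HireDate, Location, OfficeNo, Salary} — all of the relation — so {DeptID, Location} is a candidate key.
{DeptID, OfficeNo}⁺ = {DeptID, HireDate, Location, OfficeNo, Salary} — all of the relation — so {DeptID, OfficeNo} is a candidate key.
{DeptID, Salary}⁺ = {DeptID, HireDate, Location, OfficeNo, Salary} — all of the relation — so {DeptID, Salary} is a candidate key.
These are minimal and exhaustive — every other superkey contains one of them.

{DeptID, Location}, {DeptID, OfficeNo}, {DeptID, Salary}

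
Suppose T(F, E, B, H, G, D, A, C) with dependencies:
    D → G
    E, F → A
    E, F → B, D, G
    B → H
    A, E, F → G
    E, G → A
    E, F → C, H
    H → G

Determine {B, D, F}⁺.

{B, D, F, G, H}

Start with {B, D, F}.
D → G applies; add {G} → now {B, D, F, G}.
B → H applies; add {H} → now {B, D, F, G, H}.
No further FD applies.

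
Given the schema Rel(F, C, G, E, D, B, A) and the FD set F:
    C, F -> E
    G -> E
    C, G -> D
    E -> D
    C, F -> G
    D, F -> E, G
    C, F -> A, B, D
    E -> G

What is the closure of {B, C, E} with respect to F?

Start with {B, C, E}.
E -> D applies; add {D} → now {B, C, D, E}.
E -> G applies; add {G} → now {B, C, D, E, G}.
No further FD applies.

{B, C, D, E, G}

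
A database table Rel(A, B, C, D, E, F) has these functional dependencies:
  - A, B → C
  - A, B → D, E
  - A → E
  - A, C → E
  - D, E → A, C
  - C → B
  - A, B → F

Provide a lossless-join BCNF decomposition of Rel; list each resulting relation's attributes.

{A, C, D, F}; {A, E}; {B, C}

Candidate keys of the original relation: {A, B}, {A, C}, {A, D}, {D, E}.
{A, B, C, D, E, F}: {A} determines {A, E} here but is not a superkey — split on A → E, giving {A, E} and {A, B, C, D, F}.
{A, E} is in BCNF.
{A, B, C, D, F}: {C} determines {B, C} here but is not a superkey — split on C → B, giving {B, C} and {A, C, D, F}.
{B, C} is in BCNF.
{A, C, D, F} is in BCNF.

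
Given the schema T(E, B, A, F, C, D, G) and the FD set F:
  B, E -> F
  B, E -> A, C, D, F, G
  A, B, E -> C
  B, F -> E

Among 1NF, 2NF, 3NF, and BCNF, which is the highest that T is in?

BCNF

Candidate keys: {B, E}, {B, F}. Prime attributes: {B, E, F}.
The left-hand side of every FD is a superkey, so BCNF is satisfied.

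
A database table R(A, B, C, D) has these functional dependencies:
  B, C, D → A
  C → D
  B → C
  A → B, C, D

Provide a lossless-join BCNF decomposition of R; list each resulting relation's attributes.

{A, B, C}; {C, D}

Candidate keys of the original relation: {A}, {B}.
In {A, B, C, D}, {C} is not a superkey ({C}⁺ restricted to this set is {C, D}), so split on C → D into {C, D} and {A, B, C}.
{C, D} is in BCNF.
{A, B, C} is in BCNF.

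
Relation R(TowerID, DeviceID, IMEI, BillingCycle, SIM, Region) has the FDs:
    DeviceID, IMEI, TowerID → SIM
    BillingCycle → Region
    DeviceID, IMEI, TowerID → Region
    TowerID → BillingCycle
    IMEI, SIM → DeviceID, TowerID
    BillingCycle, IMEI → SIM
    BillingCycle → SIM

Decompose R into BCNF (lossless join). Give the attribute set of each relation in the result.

Candidate keys of the original relation: {BillingCycle, IMEI}, {IMEI, SIM}, {IMEI, TowerID}.
{BillingCycle, DeviceID, IMEI, Region, SIM, TowerID}: {BillingCycle} determines {BillingCycle, Region, SIM} here but is not a superkey — split on BillingCycle → Region, SIM, giving {BillingCycle, Region, SIM} and {BillingCycle, DeviceID, IMEI, TowerID}.
{BillingCycle, Region, SIM}: every determinant is a superkey — BCNF.
{BillingCycle, DeviceID, IMEI, TowerID}: {TowerID} determines {BillingCycle, TowerID} here but is not a superkey — split on TowerID → BillingCycle, giving {BillingCycle, TowerID} and {DeviceID, IMEI, TowerID}.
{BillingCycle, TowerID}: every determinant is a superkey — BCNF.
{DeviceID, IMEI, TowerID}: every determinant is a superkey — BCNF.

{BillingCycle, Region, SIM}; {BillingCycle, TowerID}; {DeviceID, IMEI, TowerID}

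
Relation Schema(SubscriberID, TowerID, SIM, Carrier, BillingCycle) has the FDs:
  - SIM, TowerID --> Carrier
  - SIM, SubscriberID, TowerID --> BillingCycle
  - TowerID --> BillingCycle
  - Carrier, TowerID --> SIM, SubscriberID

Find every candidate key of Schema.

{Carrier, TowerID}, {SIM, TowerID}

{TowerID} never appears on the right of any FD, so every key must include it.
{Carrier, TowerID}⁺ = {BillingCycle, Carrier, SIM, SubscriberID, TowerID} — all of the relation — so {Carrier, TowerID} is a candidate key.
{SIM, TowerID}⁺ = {BillingCycle, Carrier, SIM, SubscriberID, TowerID} — all of the relation — so {SIM, TowerID} is a candidate key.
Any other superkey properly contains one of these, so there are no further candidate keys.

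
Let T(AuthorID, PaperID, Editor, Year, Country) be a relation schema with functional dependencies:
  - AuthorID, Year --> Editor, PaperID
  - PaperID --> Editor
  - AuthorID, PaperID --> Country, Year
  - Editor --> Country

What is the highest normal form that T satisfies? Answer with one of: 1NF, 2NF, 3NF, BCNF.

Candidate keys: {AuthorID, PaperID}, {AuthorID, Year}. Prime attributes: {AuthorID, PaperID, Year}.
PaperID --> Editor: {PaperID}⁺ = {Country, Editor, PaperID}, which is not all of the attributes, so the left side is not a superkey — BCNF is violated.
PaperID --> Editor determines the non-prime attribute {Editor} from a non-superkey — 3NF is violated.
{PaperID} is a proper subset of the key {AuthorID, PaperID}, and {PaperID}⁺ contains the non-prime attributes {Country, Editor} — a partial dependency, so 2NF is violated.

1NF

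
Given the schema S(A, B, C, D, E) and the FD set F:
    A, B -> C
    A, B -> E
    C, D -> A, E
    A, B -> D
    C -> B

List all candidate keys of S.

{A, B}, {A, C}, {C, D}

{A, B}⁺ = {A, B, C, D, E}, which is every attribute, so {A, B} is a candidate key.
{A, C}⁺ = {A, B, C, D, E}, which is every attribute, so {A, C} is a candidate key.
{C, D}⁺ = {A, B, C, D, E}, which is every attribute, so {C, D} is a candidate key.
Any other superkey properly contains one of these, so there are no further candidate keys.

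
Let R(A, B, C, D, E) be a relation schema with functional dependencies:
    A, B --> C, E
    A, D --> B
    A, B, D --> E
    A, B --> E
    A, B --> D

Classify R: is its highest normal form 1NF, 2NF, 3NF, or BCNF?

Candidate keys: {A, B}, {A, D}. Prime attributes: {A, B, D}.
Each dependency's left side is a superkey — BCNF holds.

BCNF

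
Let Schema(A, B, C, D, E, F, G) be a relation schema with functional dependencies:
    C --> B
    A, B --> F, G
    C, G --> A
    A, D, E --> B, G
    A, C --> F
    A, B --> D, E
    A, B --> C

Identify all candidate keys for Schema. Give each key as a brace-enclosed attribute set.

{A, B}, {A, C}, {A, D, E}, {C, G}

Closure of {A, B} is {A, B, C, D, E, F, G}, the whole schema; {A, B} is a candidate key.
Closure of {A, C} is {A, B, C, D, E, F, G}, the whole schema; {A, C} is a candidate key.
Closure of {C, G} is {A, B, C, D, E, F, G}, the whole schema; {C, G} is a candidate key.
Closure of {A, D, E} is {A, B, C, D, E, F, G}, the whole schema; {A, D, E} is a candidate key.
These are minimal and exhaustive — every other superkey contains one of them.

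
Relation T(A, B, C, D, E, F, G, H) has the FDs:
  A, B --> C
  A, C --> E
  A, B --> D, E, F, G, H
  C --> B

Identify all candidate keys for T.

{A} never appears on the right of any FD, so every key must include it.
{A, B} is a candidate key since {A, B}⁺ = {A, B, C, D, E, F, G, H} covers every attribute.
{A, C} is a candidate key since {A, C}⁺ = {A, B, C, D, E, F, G, H} covers every attribute.
No proper subset of any of these is a key, and no other minimal superkey exists.

{A, B}, {A, C}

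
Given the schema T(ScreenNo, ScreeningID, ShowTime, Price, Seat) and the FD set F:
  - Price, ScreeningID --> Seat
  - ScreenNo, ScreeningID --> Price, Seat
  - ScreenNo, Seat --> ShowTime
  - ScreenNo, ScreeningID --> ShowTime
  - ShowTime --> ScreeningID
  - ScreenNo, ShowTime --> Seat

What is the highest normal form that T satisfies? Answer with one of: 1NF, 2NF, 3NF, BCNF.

Candidate keys: {ScreenNo, ScreeningID}, {ScreenNo, Seat}, {ScreenNo, ShowTime}. Prime attributes: {ScreenNo, ScreeningID, Seat, ShowTime}.
Price, ScreeningID --> Seat: {Price, ScreeningID}⁺ = {Price, ScreeningID, Seat}, which is not all of the attributes, so the left side is not a superkey — BCNF is violated.
But every attribute on its right side ({Seat}) is prime, and the same holds for every other non-superkey FD, so 3NF still holds.

3NF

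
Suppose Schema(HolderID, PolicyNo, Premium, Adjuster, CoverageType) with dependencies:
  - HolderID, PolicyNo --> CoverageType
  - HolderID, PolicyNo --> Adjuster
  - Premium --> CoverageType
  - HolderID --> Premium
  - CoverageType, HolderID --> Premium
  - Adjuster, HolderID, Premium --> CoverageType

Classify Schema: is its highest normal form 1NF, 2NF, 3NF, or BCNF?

Candidate key: {HolderID, PolicyNo}. Prime attributes: {HolderID, PolicyNo}.
Premium --> CoverageType breaks BCNF: {Premium}⁺ = {CoverageType, Premium}, so {Premium} is not a superkey.
Premium --> CoverageType determines the non-prime attribute {CoverageType} from a non-superkey — 3NF is violated.
{HolderID} is a proper subset of the key {HolderID, PolicyNo}, and {HolderID}⁺ contains the non-prime attributes {CoverageType, Premium} — a partial dependency, so 2NF is violated.

1NF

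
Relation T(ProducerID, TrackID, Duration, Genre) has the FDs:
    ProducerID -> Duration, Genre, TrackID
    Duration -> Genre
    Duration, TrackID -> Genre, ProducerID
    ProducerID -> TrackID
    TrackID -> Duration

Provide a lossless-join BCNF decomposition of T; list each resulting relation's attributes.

{Duration, Genre}; {Duration, ProducerID, TrackID}

Candidate keys of the original relation: {ProducerID}, {TrackID}.
In {Duration, Genre, ProducerID, TrackID}, {Duration} is not a superkey ({Duration}⁺ restricted to this set is {Duration, Genre}), so split on Duration -> Genre into {Duration, Genre} and {Duration, ProducerID, TrackID}.
{Duration, Genre} is in BCNF.
{Duration, ProducerID, TrackID} is in BCNF.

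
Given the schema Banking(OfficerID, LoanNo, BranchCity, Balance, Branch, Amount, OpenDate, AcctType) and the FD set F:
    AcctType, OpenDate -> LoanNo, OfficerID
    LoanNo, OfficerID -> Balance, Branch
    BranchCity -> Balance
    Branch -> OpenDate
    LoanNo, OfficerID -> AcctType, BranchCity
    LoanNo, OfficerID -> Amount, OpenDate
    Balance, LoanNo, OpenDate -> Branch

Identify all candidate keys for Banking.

{AcctType, Branch}⁺ = {AcctType, Amount, Balance, Branch, BranchCity, LoanNo, OfficerID, OpenDate} — all of the relation — so {AcctType, Branch} is a candidate key.
{AcctType, OpenDate}⁺ = {AcctType, Amount, Balance, Branch, BranchCity, LoanNo, OfficerID, OpenDate} — all of the relation — so {AcctType, OpenDate} is a candidate key.
{LoanNo, OfficerID}⁺ = {AcctType, Amount, Balance, Branch, BranchCity, LoanNo, OfficerID, OpenDate} — all of the relation — so {LoanNo, OfficerID} is a candidate key.
These are minimal and exhaustive — every other superkey contains one of them.

{AcctType, Branch}, {AcctType, OpenDate}, {LoanNo, OfficerID}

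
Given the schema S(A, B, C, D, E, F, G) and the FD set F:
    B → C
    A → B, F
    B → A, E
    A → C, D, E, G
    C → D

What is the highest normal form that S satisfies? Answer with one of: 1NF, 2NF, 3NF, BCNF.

2NF

Candidate keys: {A}, {B}. Prime attributes: {A, B}.
C → D: {C}⁺ = {C, D}, which is not all of the attributes, so the left side is not a superkey — BCNF is violated.
C → D determines the non-prime attribute {D} from a non-superkey — 3NF is violated.
Every candidate key is a single attribute, so no partial dependency is possible; 2NF holds.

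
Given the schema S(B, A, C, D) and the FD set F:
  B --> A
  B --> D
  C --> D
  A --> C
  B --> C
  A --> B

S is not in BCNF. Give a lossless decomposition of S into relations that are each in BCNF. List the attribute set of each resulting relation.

Candidate keys of the original relation: {A}, {B}.
In {A, B, C, D}, {C} is not a superkey ({C}⁺ restricted to this set is {C, D}), so split on C --> D into {C, D} and {A, B, C}.
{C, D} has no BCNF violation.
{A, B, C} has no BCNF violation.

{A, B, C}; {C, D}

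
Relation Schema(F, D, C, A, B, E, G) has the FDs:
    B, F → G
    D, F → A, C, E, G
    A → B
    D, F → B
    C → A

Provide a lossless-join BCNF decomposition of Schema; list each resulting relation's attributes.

{A, B}; {A, C}; {B, F, G}; {C, D, E, F}

Candidate key of the original relation: {D, F}.
In {A, B, C, D, E, F, G}, {B, F} is not a superkey ({B, F}⁺ restricted to this set is {B, F, G}), so split on B, F → G into {B, F, G} and {A, B, C, D, E, F}.
{B, F, G} has no BCNF violation.
In {A, B, C, D, E, F}, {A} is not a superkey ({A}⁺ restricted to this set is {A, B}), so split on A → B into {A, B} and {A, C, D, E, F}.
{A, B} has no BCNF violation.
In {A, C, D, E, F}, {C} is not a superkey ({C}⁺ restricted to this set is {A, C}), so split on C → A into {A, C} and {C, D, E, F}.
{A, C} has no BCNF violation.
{C, D, E, F} has no BCNF violation.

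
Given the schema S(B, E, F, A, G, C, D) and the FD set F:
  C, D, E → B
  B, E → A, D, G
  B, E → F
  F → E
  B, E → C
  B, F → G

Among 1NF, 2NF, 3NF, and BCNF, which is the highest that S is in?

3NF

Candidate keys: {B, E}, {B, F}, {C, D, E}, {C, D, F}. Prime attributes: {B, C, D, E, F}.
F → E: {F}⁺ = {E, F}, which is not all of the attributes, so the left side is not a superkey — BCNF is violated.
Since {E} ⊆ prime attributes and every other non-superkey FD also has a prime right side, the schema is in 3NF.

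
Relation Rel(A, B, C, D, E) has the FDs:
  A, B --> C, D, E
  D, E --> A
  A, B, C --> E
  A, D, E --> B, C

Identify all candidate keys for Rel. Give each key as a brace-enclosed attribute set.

{A, B}⁺ = {A, B, C, D, E} — all of the relation — so {A, B} is a candidate key.
{D, E}⁺ = {A, B, C, D, E} — all of the relation — so {D, E} is a candidate key.
These are minimal and exhaustive — every other superkey contains one of them.

{A, B}, {D, E}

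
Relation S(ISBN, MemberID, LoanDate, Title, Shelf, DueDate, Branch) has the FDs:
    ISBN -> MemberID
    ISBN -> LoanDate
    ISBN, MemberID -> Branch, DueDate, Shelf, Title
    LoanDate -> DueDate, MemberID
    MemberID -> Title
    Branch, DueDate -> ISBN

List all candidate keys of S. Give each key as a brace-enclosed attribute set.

{ISBN}⁺ = {Branch, DueDate, ISBN, LoanDate, MemberID, Shelf, Title}, which is every attribute, so {ISBN} is a candidate key.
{Branch, DueDate}⁺ = {Branch, DueDate, ISBN, LoanDate, MemberID, Shelf, Title}, which is every attribute, so {Branch, DueDate} is a candidate key.
{Branch, LoanDate}⁺ = {Branch, DueDate, ISBN, LoanDate, MemberID, Shelf, Title}, which is every attribute, so {Branch, LoanDate} is a candidate key.
Any other superkey properly contains one of these, so there are no further candidate keys.

{Branch, DueDate}, {Branch, LoanDate}, {ISBN}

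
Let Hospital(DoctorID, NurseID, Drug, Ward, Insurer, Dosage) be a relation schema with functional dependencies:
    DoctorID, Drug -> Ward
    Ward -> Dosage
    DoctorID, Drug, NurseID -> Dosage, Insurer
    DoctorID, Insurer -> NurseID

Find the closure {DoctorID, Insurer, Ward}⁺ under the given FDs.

{DoctorID, Dosage, Insurer, NurseID, Ward}

Start with {DoctorID, Insurer, Ward}.
Ward -> Dosage applies; add {Dosage} → now {DoctorID, Dosage, Insurer, Ward}.
DoctorID, Insurer -> NurseID applies; add {NurseID} → now {DoctorID, Dosage, Insurer, NurseID, Ward}.
No further FD applies.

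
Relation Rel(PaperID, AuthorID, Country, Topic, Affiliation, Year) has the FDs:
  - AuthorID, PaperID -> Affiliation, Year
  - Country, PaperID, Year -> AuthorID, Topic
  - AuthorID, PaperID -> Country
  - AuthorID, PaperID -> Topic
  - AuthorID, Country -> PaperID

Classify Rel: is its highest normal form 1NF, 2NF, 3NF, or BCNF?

Candidate keys: {AuthorID, Country}, {AuthorID, PaperID}, {Country, PaperID, Year}. Prime attributes: {AuthorID, Country, PaperID, Year}.
Every FD has a superkey on the left, so the relation is in BCNF.

BCNF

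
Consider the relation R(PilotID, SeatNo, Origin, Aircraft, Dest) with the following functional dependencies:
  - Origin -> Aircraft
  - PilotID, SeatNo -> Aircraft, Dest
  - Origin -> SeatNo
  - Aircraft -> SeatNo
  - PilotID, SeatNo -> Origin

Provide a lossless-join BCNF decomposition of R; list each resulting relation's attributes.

{Aircraft, Origin}; {Aircraft, SeatNo}; {Dest, Origin, PilotID}

Candidate keys of the original relation: {Aircraft, PilotID}, {Origin, PilotID}, {PilotID, SeatNo}.
In {Aircraft, Dest, Origin, PilotID, SeatNo}, {Origin} is not a superkey ({Origin}⁺ restricted to this set is {Aircraft, Origin, SeatNo}), so split on Origin -> Aircraft, SeatNo into {Aircraft, Origin, SeatNo} and {Dest, Origin, PilotID}.
In {Aircraft, Origin, SeatNo}, {Aircraft} is not a superkey ({Aircraft}⁺ restricted to this set is {Aircraft, SeatNo}), so split on Aircraft -> SeatNo into {Aircraft, SeatNo} and {Aircraft, Origin}.
{Aircraft, SeatNo} is in BCNF.
{Aircraft, Origin} is in BCNF.
{Dest, Origin, PilotID} is in BCNF.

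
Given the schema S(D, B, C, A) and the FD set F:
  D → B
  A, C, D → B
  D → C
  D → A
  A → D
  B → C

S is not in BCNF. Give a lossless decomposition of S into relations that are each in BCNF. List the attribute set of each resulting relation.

Candidate keys of the original relation: {A}, {D}.
In {A, B, C, D}, {B} is not a superkey ({B}⁺ restricted to this set is {B, C}), so split on B → C into {B, C} and {A, B, D}.
{B, C} has no BCNF violation.
{A, B, D} has no BCNF violation.

{A, B, D}; {B, C}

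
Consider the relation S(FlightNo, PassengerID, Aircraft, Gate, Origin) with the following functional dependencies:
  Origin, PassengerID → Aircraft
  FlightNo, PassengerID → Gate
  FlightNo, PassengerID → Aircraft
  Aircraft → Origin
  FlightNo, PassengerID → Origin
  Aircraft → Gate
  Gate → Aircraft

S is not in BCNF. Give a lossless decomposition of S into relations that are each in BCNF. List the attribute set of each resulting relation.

Candidate key of the original relation: {FlightNo, PassengerID}.
Within {Aircraft, FlightNo, Gate, Origin, PassengerID}: {Origin, PassengerID}⁺ ∩ {Aircraft, FlightNo, Gate, Origin, PassengerID} = {Aircraft, Gate, Origin, PassengerID}, not the whole set, so Origin, PassengerID → Aircraft, Gate violates BCNF; decompose into {Aircraft, Gate, Origin, PassengerID} and {FlightNo, Origin, PassengerID}.
Within {Aircraft, Gate, Origin, PassengerID}: {Aircraft}⁺ ∩ {Aircraft, Gate, Origin, PassengerID} = {Aircraft, Gate, Origin}, not the whole set, so Aircraft → Gate, Origin violates BCNF; decompose into {Aircraft, Gate, Origin} and {Aircraft, PassengerID}.
{Aircraft, Gate, Origin} is in BCNF.
{Aircraft, PassengerID} is in BCNF.
{FlightNo, Origin, PassengerID} is in BCNF.

{Aircraft, Gate, Origin}; {Aircraft, PassengerID}; {FlightNo, Origin, PassengerID}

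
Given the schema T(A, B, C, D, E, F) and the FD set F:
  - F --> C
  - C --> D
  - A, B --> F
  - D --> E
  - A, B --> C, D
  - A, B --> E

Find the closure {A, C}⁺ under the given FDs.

Start with {A, C}.
C --> D applies; add {D} → now {A, C, D}.
D --> E applies; add {E} → now {A, C, D, E}.
No further FD applies.

{A, C, D, E}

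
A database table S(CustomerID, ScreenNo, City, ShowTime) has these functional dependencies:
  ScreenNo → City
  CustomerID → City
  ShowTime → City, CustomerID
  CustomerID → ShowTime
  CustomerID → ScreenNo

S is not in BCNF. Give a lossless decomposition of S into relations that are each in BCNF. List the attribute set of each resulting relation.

Candidate keys of the original relation: {CustomerID}, {ShowTime}.
{City, CustomerID, ScreenNo, ShowTime}: {ScreenNo} determines {City, ScreenNo} here but is not a superkey — split on ScreenNo → City, giving {City, ScreenNo} and {CustomerID, ScreenNo, ShowTime}.
{City, ScreenNo} is in BCNF.
{CustomerID, ScreenNo, ShowTime} is in BCNF.

{City, ScreenNo}; {CustomerID, ScreenNo, ShowTime}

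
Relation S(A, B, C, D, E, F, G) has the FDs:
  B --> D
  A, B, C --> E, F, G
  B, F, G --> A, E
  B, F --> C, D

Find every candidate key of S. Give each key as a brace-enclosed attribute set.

{A, B, C}, {A, B, F}, {B, F, G}

Attributes never on any right-hand side: {B} — every candidate key must contain it.
{A, B, C} is a candidate key since {A, B, C}⁺ = {A, B, C, D, E, F, G} covers every attribute.
{A, B, F} is a candidate key since {A, B, F}⁺ = {A, B, C, D, E, F, G} covers every attribute.
{B, F, G} is a candidate key since {B, F, G}⁺ = {A, B, C, D, E, F, G} covers every attribute.
No proper subset of any of these is a key, and no other minimal superkey exists.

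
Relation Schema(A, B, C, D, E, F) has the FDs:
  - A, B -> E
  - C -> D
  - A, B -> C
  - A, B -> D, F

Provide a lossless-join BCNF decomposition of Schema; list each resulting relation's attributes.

Candidate key of the original relation: {A, B}.
Within {A, B, C, D, E, F}: {C}⁺ ∩ {A, B, C, D, E, F} = {C, D}, not the whole set, so C -> D violates BCNF; decompose into {C, D} and {A, B, C, E, F}.
{C, D} has no BCNF violation.
{A, B, C, E, F} has no BCNF violation.

{A, B, C, E, F}; {C, D}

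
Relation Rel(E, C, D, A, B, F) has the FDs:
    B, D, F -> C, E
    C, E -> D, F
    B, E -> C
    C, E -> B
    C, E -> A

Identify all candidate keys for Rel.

{B, E}⁺ = {A, B, C, D, E, F}, which is every attribute, so {B, E} is a candidate key.
{C, E}⁺ = {A, B, C, D, E, F}, which is every attribute, so {C, E} is a candidate key.
{B, D, F}⁺ = {A, B, C, D, E, F}, which is every attribute, so {B, D, F} is a candidate key.
No proper subset of any of these is a key, and no other minimal superkey exists.

{B, D, F}, {B, E}, {C, E}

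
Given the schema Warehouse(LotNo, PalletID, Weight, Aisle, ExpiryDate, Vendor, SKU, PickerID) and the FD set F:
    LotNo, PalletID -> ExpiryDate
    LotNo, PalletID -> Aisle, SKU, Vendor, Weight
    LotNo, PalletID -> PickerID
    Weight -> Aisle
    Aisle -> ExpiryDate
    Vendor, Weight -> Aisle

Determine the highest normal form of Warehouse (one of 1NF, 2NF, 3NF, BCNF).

2NF

Candidate key: {LotNo, PalletID}. Prime attributes: {LotNo, PalletID}.
Weight -> Aisle: {Weight}⁺ = {Aisle, ExpiryDate, Weight}, which is not all of the attributes, so the left side is not a superkey — BCNF is violated.
Weight -> Aisle determines the non-prime attribute {Aisle} from a non-superkey — 3NF is violated.
Checking every proper subset of each key, none determines a non-prime attribute — 2NF is satisfied.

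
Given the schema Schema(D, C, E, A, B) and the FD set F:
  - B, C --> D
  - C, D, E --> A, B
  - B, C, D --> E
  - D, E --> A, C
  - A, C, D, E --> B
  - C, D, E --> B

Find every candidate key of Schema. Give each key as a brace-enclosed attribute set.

{B, C}, {D, E}

{B, C} is a candidate key since {B, C}⁺ = {A, B, C, D, E} covers every attribute.
{D, E} is a candidate key since {D, E}⁺ = {A, B, C, D, E} covers every attribute.
Any other superkey properly contains one of these, so there are no further candidate keys.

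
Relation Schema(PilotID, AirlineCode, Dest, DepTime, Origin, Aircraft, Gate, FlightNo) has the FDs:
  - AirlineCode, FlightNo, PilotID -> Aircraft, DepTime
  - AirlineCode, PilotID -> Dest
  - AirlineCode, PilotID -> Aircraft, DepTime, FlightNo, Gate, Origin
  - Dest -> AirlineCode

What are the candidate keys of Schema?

{AirlineCode, PilotID}, {Dest, PilotID}

Attributes never on any right-hand side: {PilotID} — every candidate key must contain it.
Closure of {AirlineCode, PilotID} is {Aircraft, AirlineCode, DepTime, Dest, FlightNo, Gate, Origin, PilotID}, the whole schema; {AirlineCode, PilotID} is a candidate key.
Closure of {Dest, PilotID} is {Aircraft, AirlineCode, DepTime, Dest, FlightNo, Gate, Origin, PilotID}, the whole schema; {Dest, PilotID} is a candidate key.
Any other superkey properly contains one of these, so there are no further candidate keys.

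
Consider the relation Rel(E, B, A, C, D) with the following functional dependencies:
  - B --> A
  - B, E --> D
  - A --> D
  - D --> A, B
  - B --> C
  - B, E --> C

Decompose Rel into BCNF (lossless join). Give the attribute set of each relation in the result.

Candidate keys of the original relation: {A, E}, {B, E}, {D, E}.
In {A, B, C, D, E}, {B} is not a superkey ({B}⁺ restricted to this set is {A, B, C, D}), so split on B --> A, C, D into {A, B, C, D} and {B, E}.
{A, B, C, D}: every determinant is a superkey — BCNF.
{B, E}: every determinant is a superkey — BCNF.

{A, B, C, D}; {B, E}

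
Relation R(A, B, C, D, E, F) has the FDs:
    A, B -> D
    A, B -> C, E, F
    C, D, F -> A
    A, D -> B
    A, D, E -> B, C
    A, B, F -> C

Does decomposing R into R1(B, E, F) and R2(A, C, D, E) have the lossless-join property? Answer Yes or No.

The shared attributes are {E} and {E}⁺ = {E}.
R1 ⊄ {E} and R2 ⊄ {E}, so the split is lossy.

No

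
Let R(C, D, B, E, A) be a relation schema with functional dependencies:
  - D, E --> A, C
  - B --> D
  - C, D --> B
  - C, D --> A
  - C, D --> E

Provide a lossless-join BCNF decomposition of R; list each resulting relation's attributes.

Candidate keys of the original relation: {B, C}, {B, E}, {C, D}, {D, E}.
{A, B, C, D, E}: {B} determines {B, D} here but is not a superkey — split on B --> D, giving {B, D} and {A, B, C, E}.
{B, D}: every determinant is a superkey — BCNF.
{A, B, C, E}: every determinant is a superkey — BCNF.

{A, B, C, E}; {B, D}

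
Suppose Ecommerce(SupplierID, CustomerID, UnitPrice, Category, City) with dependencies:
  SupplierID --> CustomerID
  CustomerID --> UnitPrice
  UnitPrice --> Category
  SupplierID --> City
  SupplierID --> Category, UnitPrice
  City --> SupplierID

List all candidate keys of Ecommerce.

{City}, {SupplierID}

Closure of {City} is {Category, City, CustomerID, SupplierID, UnitPrice}, the whole schema; {City} is a candidate key.
Closure of {SupplierID} is {Category, City, CustomerID, SupplierID, UnitPrice}, the whole schema; {SupplierID} is a candidate key.
Any other superkey properly contains one of these, so there are no further candidate keys.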